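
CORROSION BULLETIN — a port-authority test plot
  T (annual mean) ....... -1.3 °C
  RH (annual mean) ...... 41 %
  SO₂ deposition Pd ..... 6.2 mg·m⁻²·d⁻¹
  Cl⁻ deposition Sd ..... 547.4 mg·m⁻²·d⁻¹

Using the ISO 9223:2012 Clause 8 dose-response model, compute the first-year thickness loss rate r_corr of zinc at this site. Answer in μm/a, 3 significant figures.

zinc: f(T) = +0.038·(T−10) [T≤10 °C] = -0.4294
  Pd branch = 0.0129·Pd^0.44·e^(0.046·RH+f) = 0.1235 μm/a
  Sd branch = 0.0175·Sd^0.57·e^(0.008·RH+0.085·T) = 0.7913 μm/a
  r_corr = 0.1235 + 0.7913 = 0.9148 μm/a

r_corr = 0.915 μm/a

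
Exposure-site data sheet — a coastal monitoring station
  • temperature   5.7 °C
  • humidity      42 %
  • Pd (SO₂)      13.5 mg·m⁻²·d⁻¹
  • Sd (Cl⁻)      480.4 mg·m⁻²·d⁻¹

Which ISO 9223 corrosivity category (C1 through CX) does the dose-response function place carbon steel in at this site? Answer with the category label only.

C3

carbon steel: temperature factor f = +0.150·(-4.3) = -0.6450
  SO₂ term: 1.77·13.5^0.52·exp(0.02·42-0.6450) = 8.326
  Sd branch = 0.102·Sd^0.62·e^(0.033·RH+0.04·T) = 23.56 μm/a
  r_corr = 8.326 + 23.56 = 31.88 μm/a
31.9 μm/a falls in (25, 50] for carbon steel → category C3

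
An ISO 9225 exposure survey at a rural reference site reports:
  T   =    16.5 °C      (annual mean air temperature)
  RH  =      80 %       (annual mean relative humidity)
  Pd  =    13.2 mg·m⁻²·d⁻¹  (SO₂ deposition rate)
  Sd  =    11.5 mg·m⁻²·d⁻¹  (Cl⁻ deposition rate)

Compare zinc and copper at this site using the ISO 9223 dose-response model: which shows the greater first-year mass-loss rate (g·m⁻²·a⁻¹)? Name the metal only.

zinc: temperature factor f = -0.071·(6.5) = -0.4615
  sulphur-dioxide contribution → 1.003 μm/a
  chloride contribution → 0.5429 μm/a
  total first-year rate 1.546 μm/a
  mass loss = 1.546 μm/a × 7.14 g/cm³ = 11.04 g·m⁻²·a⁻¹
copper: temperature factor f = -0.080·(6.5) = -0.5200
  sulphur-dioxide contribution → 0.6913 μm/a
  chloride contribution → 0.7925 μm/a
  ⇒ r_corr(copper) = 1.484 μm/a
  mass loss = 1.484 μm/a × 8.96 g/cm³ = 13.29 g·m⁻²·a⁻¹
Ordering by g·m⁻²·a⁻¹: copper (13.3) > zinc (11)

copper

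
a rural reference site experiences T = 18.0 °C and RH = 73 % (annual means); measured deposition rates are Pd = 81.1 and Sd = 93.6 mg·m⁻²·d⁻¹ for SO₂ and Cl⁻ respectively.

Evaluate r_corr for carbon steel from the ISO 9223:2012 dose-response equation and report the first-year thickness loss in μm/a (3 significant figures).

r_corr = 87.5 μm/a

carbon steel: temperature factor f = -0.054·(8.0) = -0.4320
  sulphur-dioxide contribution → 48.65 μm/a
  chloride contribution → 38.88 μm/a
  total first-year rate 87.53 μm/a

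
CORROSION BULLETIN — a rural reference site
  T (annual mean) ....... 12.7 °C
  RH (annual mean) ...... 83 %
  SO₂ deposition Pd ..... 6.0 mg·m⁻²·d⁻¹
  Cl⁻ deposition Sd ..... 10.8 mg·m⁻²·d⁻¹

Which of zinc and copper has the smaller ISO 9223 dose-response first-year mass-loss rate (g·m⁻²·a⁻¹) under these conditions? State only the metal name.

zinc

zinc: T>10 °C ⇒ hinge -0.071·(12.7−10) = -0.1917
  sulphur-dioxide contribution → 1.066 μm/a
  chloride contribution → 0.3884 μm/a
  ⇒ r_corr(zinc) = 1.455 μm/a
  mass loss = 1.455 μm/a × 7.14 g/cm³ = 10.39 g·m⁻²·a⁻¹
copper: temperature factor f = -0.080·(2.7) = -0.2160
  sulphur-dioxide contribution → 0.911 μm/a
  chloride contribution → 0.7206 μm/a
  ⇒ r_corr(copper) = 1.632 μm/a
  mass loss = 1.632 μm/a × 8.96 g/cm³ = 14.62 g·m⁻²·a⁻¹
Ordering by g·m⁻²·a⁻¹: copper (14.6) > zinc (10.4)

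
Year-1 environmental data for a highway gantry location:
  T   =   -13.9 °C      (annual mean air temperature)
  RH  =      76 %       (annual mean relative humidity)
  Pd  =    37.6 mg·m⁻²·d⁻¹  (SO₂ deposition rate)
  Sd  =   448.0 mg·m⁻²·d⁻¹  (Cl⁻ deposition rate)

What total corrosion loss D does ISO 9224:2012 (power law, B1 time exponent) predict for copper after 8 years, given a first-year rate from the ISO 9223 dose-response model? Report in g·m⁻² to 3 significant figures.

D(8) = 17.0 g·m⁻²

copper: T≤10 °C ⇒ hinge +0.126·(-13.9−10) = -3.0114
  Pd branch = 0.0053·Pd^0.26·e^(0.059·RH+f) = 0.05934 μm/a
  Cl⁻ term: 0.01025·448.0^0.27·exp(0.036·76+0.049·-13.9) = 0.4159
  sum: 0.05934 + 0.4159 → r_corr = 0.4753 μm/a
Power-law: D(8) = r_corr · 8^0.667
  D(8) = 0.4753 × 8^0.667 = 0.4753 × 4.003 = 1.902 μm
  Mass loss = 1.902 μm × 8.96 g/cm³ = 17.04 g·m⁻²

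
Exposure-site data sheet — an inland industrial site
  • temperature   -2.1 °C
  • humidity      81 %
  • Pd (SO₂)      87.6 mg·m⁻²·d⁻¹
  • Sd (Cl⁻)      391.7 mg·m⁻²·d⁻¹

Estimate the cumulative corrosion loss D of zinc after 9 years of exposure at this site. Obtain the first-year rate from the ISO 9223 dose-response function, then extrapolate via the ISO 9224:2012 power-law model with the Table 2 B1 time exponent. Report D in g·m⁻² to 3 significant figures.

D(9) = 139 g·m⁻²

zinc: f(T) = +0.038·(T−10) [T≤10 °C] = -0.4598
  sulphur-dioxide contribution → 2.42 μm/a
  chloride contribution → 0.8412 μm/a
  total first-year rate 3.261 μm/a
Long-term exponent b (ISO 9224 Table 2, B1) = 0.813
  D(9) = 3.261 × 9^0.813 = 3.261 × 5.968 = 19.46 μm
  Mass loss = 19.46 μm × 7.14 g/cm³ = 138.9 g·m⁻²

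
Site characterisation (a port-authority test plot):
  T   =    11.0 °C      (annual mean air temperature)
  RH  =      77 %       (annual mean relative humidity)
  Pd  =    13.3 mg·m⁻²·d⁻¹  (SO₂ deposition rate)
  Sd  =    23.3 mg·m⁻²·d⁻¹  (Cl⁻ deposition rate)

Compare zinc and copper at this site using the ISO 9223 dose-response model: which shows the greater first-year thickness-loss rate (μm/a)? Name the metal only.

zinc

zinc: T>10 °C ⇒ hinge -0.071·(11.0−10) = -0.0710
  SO₂ term: 0.0129·13.3^0.44·exp(0.046·77-0.0710) = 1.296
  Sd branch = 0.0175·Sd^0.57·e^(0.008·RH+0.085·T) = 0.4966 μm/a
  sum: 1.296 + 0.4966 → r_corr = 1.792 μm/a
copper: T>10 °C ⇒ hinge -0.080·(11.0−10) = -0.0800
  Pd branch = 0.0053·Pd^0.26·e^(0.059·RH+f) = 0.901 μm/a
  Sd branch = 0.01025·Sd^0.27·e^(0.036·RH+0.049·T) = 0.6574 μm/a
  r_corr = 0.901 + 0.6574 = 1.558 μm/a
Ordering by μm/a: zinc (1.79) > copper (1.56)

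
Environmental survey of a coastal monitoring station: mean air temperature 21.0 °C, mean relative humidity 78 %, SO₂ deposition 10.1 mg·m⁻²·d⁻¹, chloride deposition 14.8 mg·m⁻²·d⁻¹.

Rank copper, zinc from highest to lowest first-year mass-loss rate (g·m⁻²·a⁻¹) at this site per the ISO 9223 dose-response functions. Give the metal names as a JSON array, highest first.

copper: T>10 °C ⇒ hinge -0.080·(21.0−10) = -0.8800
  SO₂ term: 0.0053·10.1^0.26·exp(0.059·78-0.8800) = 0.3998
  Sd branch = 0.01025·Sd^0.27·e^(0.036·RH+0.049·T) = 0.9842 μm/a
  sum: 0.3998 + 0.9842 → r_corr = 1.384 μm/a
  mass loss = 1.384 μm/a × 8.96 g/cm³ = 12.4 g·m⁻²·a⁻¹
zinc: f(T) = -0.071·(T−10) [T>10 °C] = -0.7810
  SO₂ term: 0.0129·10.1^0.44·exp(0.046·78-0.7810) = 0.591
  Cl⁻ term: 0.0175·14.8^0.57·exp(0.008·78+0.085·21.0) = 0.9043
  r_corr = 0.591 + 0.9043 = 1.495 μm/a
  mass loss = 1.495 μm/a × 7.14 g/cm³ = 10.68 g·m⁻²·a⁻¹
Ordering by g·m⁻²·a⁻¹: copper (12.4) > zinc (10.7)

["copper", "zinc"]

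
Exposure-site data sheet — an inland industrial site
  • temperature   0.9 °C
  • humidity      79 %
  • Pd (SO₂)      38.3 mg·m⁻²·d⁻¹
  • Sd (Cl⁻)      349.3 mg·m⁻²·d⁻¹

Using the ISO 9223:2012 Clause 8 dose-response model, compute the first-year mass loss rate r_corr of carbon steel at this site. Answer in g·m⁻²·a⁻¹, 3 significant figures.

r_corr = 539 g·m⁻²·a⁻¹

carbon steel: f(T) = +0.150·(T−10) [T≤10 °C] = -1.3650
  SO₂ term: 1.77·38.3^0.52·exp(0.02·79-1.3650) = 14.61
  Sd branch = 0.102·Sd^0.62·e^(0.033·RH+0.04·T) = 54.1 μm/a
  sum: 14.61 + 54.1 → r_corr = 68.71 μm/a
Convert to mass loss: 68.71 μm/a × 7.85 g/cm³ = 539.4 g·m⁻²·a⁻¹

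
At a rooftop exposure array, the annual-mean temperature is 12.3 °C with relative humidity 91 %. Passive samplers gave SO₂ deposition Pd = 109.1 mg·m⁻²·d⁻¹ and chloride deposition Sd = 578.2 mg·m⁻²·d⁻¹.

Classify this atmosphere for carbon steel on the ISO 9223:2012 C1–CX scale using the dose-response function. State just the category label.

carbon steel: temperature factor f = -0.054·(2.3) = -0.1242
  SO₂ term: 1.77·109.1^0.52·exp(0.02·91-0.1242) = 110.7
  Sd branch = 0.102·Sd^0.62·e^(0.033·RH+0.04·T) = 173.4 μm/a
  sum: 110.7 + 173.4 → r_corr = 284.1 μm/a
284 μm/a falls in (200, 700] for carbon steel → category CX

CX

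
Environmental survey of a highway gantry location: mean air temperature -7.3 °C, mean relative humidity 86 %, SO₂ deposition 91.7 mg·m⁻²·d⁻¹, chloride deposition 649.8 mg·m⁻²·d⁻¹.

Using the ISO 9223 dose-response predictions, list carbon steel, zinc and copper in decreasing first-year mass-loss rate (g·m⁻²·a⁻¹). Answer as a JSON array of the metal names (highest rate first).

["carbon steel", "zinc", "copper"]

carbon steel: T≤10 °C ⇒ hinge +0.150·(-7.3−10) = -2.5950
  SO₂ term: 1.77·91.7^0.52·exp(0.02·86-2.5950) = 7.734
  Cl⁻ term: 0.102·649.8^0.62·exp(0.033·86+0.04·-7.3) = 72.15
  r_corr = 7.734 + 72.15 = 79.88 μm/a
  mass loss = 79.88 μm/a × 7.85 g/cm³ = 627.1 g·m⁻²·a⁻¹
zinc: T≤10 °C ⇒ hinge +0.038·(-7.3−10) = -0.6574
  SO₂ term: 0.0129·91.7^0.44·exp(0.046·86-0.6574) = 2.55
  Cl⁻ term: 0.0175·649.8^0.57·exp(0.008·86+0.085·-7.3) = 0.751
  r_corr = 2.55 + 0.751 = 3.301 μm/a
  mass loss = 3.301 μm/a × 7.14 g/cm³ = 23.57 g·m⁻²·a⁻¹
copper: temperature factor f = +0.126·(-17.3) = -2.1798
  Pd branch = 0.0053·Pd^0.26·e^(0.059·RH+f) = 0.31 μm/a
  Sd branch = 0.01025·Sd^0.27·e^(0.036·RH+0.049·T) = 0.9108 μm/a
  r_corr = 0.31 + 0.9108 = 1.221 μm/a
  mass loss = 1.221 μm/a × 8.96 g/cm³ = 10.94 g·m⁻²·a⁻¹
Ordering by g·m⁻²·a⁻¹: carbon steel (627) > zinc (23.6) > copper (10.9)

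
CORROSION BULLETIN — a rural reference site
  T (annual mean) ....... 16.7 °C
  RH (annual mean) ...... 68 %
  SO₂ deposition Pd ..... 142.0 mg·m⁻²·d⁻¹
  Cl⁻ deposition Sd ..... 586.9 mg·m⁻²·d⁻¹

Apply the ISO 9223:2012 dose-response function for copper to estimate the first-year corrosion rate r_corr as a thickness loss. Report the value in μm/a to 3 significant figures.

copper: T>10 °C ⇒ hinge -0.080·(16.7−10) = -0.5360
  Pd branch = 0.0053·Pd^0.26·e^(0.059·RH+f) = 0.6216 μm/a
  Sd branch = 0.01025·Sd^0.27·e^(0.036·RH+0.049·T) = 1.502 μm/a
  sum: 0.6216 + 1.502 → r_corr = 2.124 μm/a

r_corr = 2.12 μm/a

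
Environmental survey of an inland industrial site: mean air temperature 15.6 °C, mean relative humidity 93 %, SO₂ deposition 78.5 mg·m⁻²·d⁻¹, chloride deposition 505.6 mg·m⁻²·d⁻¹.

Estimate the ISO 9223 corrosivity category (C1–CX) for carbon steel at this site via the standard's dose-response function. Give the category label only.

CX

carbon steel: f(T) = -0.054·(T−10) [T>10 °C] = -0.3024
  SO₂ term: 1.77·78.5^0.52·exp(0.02·93-0.3024) = 81.24
  Sd branch = 0.102·Sd^0.62·e^(0.033·RH+0.04·T) = 194.5 μm/a
  r_corr = 81.24 + 194.5 = 275.7 μm/a
276 μm/a falls in (200, 700] for carbon steel → category CX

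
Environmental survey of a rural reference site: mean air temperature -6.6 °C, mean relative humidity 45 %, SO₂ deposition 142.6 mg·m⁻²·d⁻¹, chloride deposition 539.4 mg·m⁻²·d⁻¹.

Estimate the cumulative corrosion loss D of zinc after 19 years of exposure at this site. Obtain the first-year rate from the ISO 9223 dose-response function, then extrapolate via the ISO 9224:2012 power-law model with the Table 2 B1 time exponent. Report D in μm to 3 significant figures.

D(19) = 10.9 μm

zinc: T≤10 °C ⇒ hinge +0.038·(-6.6−10) = -0.6308
  SO₂ term: 0.0129·142.6^0.44·exp(0.046·45-0.6308) = 0.4824
  Cl⁻ term: 0.0175·539.4^0.57·exp(0.008·45+0.085·-6.6) = 0.5163
  sum: 0.4824 + 0.5163 → r_corr = 0.9988 μm/a
ISO 9224: D(t) = r_corr · t^b with b = 0.813 (zinc, B1)
  D(19) = 0.9988 × 19^0.813 = 0.9988 × 10.96 = 10.94 μm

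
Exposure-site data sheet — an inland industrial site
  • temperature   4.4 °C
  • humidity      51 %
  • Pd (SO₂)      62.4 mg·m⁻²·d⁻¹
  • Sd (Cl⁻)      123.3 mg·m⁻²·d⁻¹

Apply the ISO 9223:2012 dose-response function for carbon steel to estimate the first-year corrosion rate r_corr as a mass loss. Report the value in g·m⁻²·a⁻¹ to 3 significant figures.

r_corr = 244 g·m⁻²·a⁻¹

carbon steel: T≤10 °C ⇒ hinge +0.150·(4.4−10) = -0.8400
  Pd branch = 1.77·Pd^0.52·e^(0.02·RH+f) = 18.18 μm/a
  Sd branch = 0.102·Sd^0.62·e^(0.033·RH+0.04·T) = 12.95 μm/a
  r_corr = 18.18 + 12.95 = 31.13 μm/a
Convert to mass loss: 31.13 μm/a × 7.85 g/cm³ = 244.4 g·m⁻²·a⁻¹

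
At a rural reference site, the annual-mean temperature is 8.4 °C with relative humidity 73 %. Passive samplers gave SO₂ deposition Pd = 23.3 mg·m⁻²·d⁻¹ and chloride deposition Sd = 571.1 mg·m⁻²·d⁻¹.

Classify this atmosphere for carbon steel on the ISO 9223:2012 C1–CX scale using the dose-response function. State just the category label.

C5

carbon steel: f(T) = +0.150·(T−10) [T≤10 °C] = -0.2400
  sulphur-dioxide contribution → 30.82 μm/a
  chloride contribution → 81.26 μm/a
  total first-year rate 112.1 μm/a
Category bounds: 80…200 μm/a bracket r_corr ⇒ C5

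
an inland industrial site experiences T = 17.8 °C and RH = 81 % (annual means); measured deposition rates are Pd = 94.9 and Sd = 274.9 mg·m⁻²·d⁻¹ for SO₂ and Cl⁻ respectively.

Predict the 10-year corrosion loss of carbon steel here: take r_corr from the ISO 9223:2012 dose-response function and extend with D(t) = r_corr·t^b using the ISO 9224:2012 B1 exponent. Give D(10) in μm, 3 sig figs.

D(10) = 535 μm

carbon steel: T>10 °C ⇒ hinge -0.054·(17.8−10) = -0.4212
  Pd branch = 1.77·Pd^0.52·e^(0.02·RH+f) = 62.63 μm/a
  Sd branch = 0.102·Sd^0.62·e^(0.033·RH+0.04·T) = 97.94 μm/a
  sum: 62.63 + 97.94 → r_corr = 160.6 μm/a
Long-term exponent b (ISO 9224 Table 2, B1) = 0.523
  D(10) = 160.6 × 10^0.523 = 160.6 × 3.334 = 535.4 μm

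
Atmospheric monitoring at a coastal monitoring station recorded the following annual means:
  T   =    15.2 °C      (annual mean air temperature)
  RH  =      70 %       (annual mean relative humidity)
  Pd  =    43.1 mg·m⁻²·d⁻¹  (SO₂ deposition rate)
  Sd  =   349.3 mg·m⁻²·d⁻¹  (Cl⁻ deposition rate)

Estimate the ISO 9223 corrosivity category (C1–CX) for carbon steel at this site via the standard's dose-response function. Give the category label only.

carbon steel: f(T) = -0.054·(T−10) [T>10 °C] = -0.2808
  SO₂ term: 1.77·43.1^0.52·exp(0.02·70-0.2808) = 38.37
  Cl⁻ term: 0.102·349.3^0.62·exp(0.033·70+0.04·15.2) = 71.23
  r_corr = 38.37 + 71.23 = 109.6 μm/a
110 μm/a falls in (80, 200] for carbon steel → category C5

C5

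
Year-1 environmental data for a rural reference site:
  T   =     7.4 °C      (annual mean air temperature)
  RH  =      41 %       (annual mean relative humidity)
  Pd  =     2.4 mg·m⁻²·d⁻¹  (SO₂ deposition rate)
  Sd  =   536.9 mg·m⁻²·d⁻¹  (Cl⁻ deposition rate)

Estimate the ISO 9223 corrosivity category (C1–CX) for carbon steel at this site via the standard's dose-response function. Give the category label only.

carbon steel: f(T) = +0.150·(T−10) [T≤10 °C] = -0.3900
  Pd branch = 1.77·Pd^0.52·e^(0.02·RH+f) = 4.29 μm/a
  Sd branch = 0.102·Sd^0.62·e^(0.033·RH+0.04·T) = 26.14 μm/a
  sum: 4.29 + 26.14 → r_corr = 30.43 μm/a
ISO 9223 Table 2 (carbon steel): 25 < 30.4 ≤ 50 μm/a ⇒ C3

C3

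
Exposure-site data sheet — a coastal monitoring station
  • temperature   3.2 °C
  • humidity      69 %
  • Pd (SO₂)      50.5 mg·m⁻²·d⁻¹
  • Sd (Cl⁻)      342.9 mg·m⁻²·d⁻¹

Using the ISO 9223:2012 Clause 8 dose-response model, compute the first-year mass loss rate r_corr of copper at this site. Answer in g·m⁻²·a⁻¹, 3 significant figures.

copper: T≤10 °C ⇒ hinge +0.126·(3.2−10) = -0.8568
  SO₂ term: 0.0053·50.5^0.26·exp(0.059·69-0.8568) = 0.3656
  Sd branch = 0.01025·Sd^0.27·e^(0.036·RH+0.049·T) = 0.6952 μm/a
  r_corr = 0.3656 + 0.6952 = 1.061 μm/a
Convert to mass loss: 1.061 μm/a × 8.96 g/cm³ = 9.505 g·m⁻²·a⁻¹

r_corr = 9.50 g·m⁻²·a⁻¹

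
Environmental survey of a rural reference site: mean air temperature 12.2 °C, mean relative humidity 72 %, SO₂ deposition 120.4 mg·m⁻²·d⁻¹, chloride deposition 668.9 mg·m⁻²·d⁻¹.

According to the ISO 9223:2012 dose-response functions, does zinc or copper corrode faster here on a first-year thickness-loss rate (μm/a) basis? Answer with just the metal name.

zinc

zinc: temperature factor f = -0.071·(2.2) = -0.1562
  sulphur-dioxide contribution → 2.492 μm/a
  chloride contribution → 3.581 μm/a
  total first-year rate 6.073 μm/a
copper: f(T) = -0.080·(T−10) [T>10 °C] = -0.1760
  sulphur-dioxide contribution → 1.081 μm/a
  chloride contribution → 1.442 μm/a
  ⇒ r_corr(copper) = 2.522 μm/a
Ordering by μm/a: zinc (6.07) > copper (2.52)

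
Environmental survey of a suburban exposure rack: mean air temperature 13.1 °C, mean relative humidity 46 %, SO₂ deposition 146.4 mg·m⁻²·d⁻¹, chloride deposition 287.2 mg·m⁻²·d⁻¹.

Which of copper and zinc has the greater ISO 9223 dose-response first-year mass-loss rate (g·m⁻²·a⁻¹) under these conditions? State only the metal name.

zinc

copper: T>10 °C ⇒ hinge -0.080·(13.1−10) = -0.2480
  sulphur-dioxide contribution → 0.2282 μm/a
  chloride contribution → 0.4703 μm/a
  ⇒ r_corr(copper) = 0.6985 μm/a
  mass loss = 0.6985 μm/a × 8.96 g/cm³ = 6.259 g·m⁻²·a⁻¹
zinc: temperature factor f = -0.071·(3.1) = -0.2201
  sulphur-dioxide contribution → 0.7706 μm/a
  chloride contribution → 1.939 μm/a
  ⇒ r_corr(zinc) = 2.71 μm/a
  mass loss = 2.71 μm/a × 7.14 g/cm³ = 19.35 g·m⁻²·a⁻¹
Ordering by g·m⁻²·a⁻¹: zinc (19.3) > copper (6.26)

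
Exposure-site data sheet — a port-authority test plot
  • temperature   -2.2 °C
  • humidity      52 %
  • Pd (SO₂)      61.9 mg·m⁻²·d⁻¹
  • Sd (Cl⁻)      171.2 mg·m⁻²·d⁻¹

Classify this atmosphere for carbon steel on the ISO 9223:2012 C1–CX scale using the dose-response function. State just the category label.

carbon steel: T≤10 °C ⇒ hinge +0.150·(-2.2−10) = -1.8300
  Pd branch = 1.77·Pd^0.52·e^(0.02·RH+f) = 6.864 μm/a
  Cl⁻ term: 0.102·171.2^0.62·exp(0.033·52+0.04·-2.2) = 12.6
  sum: 6.864 + 12.6 → r_corr = 19.46 μm/a
19.5 μm/a falls in (1.3, 25] for carbon steel → category C2

C2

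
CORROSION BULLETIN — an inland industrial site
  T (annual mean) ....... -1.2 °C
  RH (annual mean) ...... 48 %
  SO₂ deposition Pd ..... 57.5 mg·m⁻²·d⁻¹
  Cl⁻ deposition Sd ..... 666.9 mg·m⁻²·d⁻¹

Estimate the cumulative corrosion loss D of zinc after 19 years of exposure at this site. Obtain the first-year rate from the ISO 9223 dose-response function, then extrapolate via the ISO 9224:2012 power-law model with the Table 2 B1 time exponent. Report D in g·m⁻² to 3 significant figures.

D(19) = 110 g·m⁻²

zinc: T≤10 °C ⇒ hinge +0.038·(-1.2−10) = -0.4256
  Pd branch = 0.0129·Pd^0.44·e^(0.046·RH+f) = 0.456 μm/a
  Sd branch = 0.0175·Sd^0.57·e^(0.008·RH+0.085·T) = 0.9445 μm/a
  r_corr = 0.456 + 0.9445 = 1.401 μm/a
Power-law: D(19) = r_corr · 19^0.813
  D(19) = 1.401 × 19^0.813 = 1.401 × 10.96 = 15.34 μm
  Mass loss = 15.34 μm × 7.14 g/cm³ = 109.5 g·m⁻²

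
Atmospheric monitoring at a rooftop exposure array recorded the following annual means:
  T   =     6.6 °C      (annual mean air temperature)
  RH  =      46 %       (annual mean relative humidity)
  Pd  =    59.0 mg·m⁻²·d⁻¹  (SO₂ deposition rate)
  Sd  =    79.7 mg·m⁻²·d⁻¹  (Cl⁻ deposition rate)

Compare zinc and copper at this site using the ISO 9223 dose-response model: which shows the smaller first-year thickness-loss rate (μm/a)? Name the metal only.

zinc: f(T) = +0.038·(T−10) [T≤10 °C] = -0.1292
  Pd branch = 0.0129·Pd^0.44·e^(0.046·RH+f) = 0.5657 μm/a
  Sd branch = 0.0175·Sd^0.57·e^(0.008·RH+0.085·T) = 0.5374 μm/a
  sum: 0.5657 + 0.5374 → r_corr = 1.103 μm/a
copper: f(T) = +0.126·(T−10) [T≤10 °C] = -0.4284
  Pd branch = 0.0053·Pd^0.26·e^(0.059·RH+f) = 0.1504 μm/a
  Sd branch = 0.01025·Sd^0.27·e^(0.036·RH+0.049·T) = 0.242 μm/a
  sum: 0.1504 + 0.242 → r_corr = 0.3924 μm/a
Ordering by μm/a: zinc (1.1) > copper (0.392)

copper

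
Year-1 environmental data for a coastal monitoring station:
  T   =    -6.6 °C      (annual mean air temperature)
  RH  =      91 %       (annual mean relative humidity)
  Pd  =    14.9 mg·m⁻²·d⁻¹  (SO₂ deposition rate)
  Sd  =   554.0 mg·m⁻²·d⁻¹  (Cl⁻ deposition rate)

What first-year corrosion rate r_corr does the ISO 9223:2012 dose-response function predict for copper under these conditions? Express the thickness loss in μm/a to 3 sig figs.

r_corr = 1.36 μm/a

copper: T≤10 °C ⇒ hinge +0.126·(-6.6−10) = -2.0916
  Pd branch = 0.0053·Pd^0.26·e^(0.059·RH+f) = 0.2836 μm/a
  Cl⁻ term: 0.01025·554.0^0.27·exp(0.036·91+0.049·-6.6) = 1.081
  r_corr = 0.2836 + 1.081 = 1.364 μm/a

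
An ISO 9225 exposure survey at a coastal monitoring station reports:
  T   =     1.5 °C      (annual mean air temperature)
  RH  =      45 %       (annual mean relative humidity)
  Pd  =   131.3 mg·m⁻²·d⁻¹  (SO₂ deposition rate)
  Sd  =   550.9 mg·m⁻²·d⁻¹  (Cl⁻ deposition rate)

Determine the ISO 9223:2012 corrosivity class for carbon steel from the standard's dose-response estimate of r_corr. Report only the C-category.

C3

carbon steel: f(T) = +0.150·(T−10) [T≤10 °C] = -1.2750
  Pd branch = 1.77·Pd^0.52·e^(0.02·RH+f) = 15.37 μm/a
  Sd branch = 0.102·Sd^0.62·e^(0.033·RH+0.04·T) = 23.94 μm/a
  r_corr = 15.37 + 23.94 = 39.3 μm/a
39.3 μm/a falls in (25, 50] for carbon steel → category C3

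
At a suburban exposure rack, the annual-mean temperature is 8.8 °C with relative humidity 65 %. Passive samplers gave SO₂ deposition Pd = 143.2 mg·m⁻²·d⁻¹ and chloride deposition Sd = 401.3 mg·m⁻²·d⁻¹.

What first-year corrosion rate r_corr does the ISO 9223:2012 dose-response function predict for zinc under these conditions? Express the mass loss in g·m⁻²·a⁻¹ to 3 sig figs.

r_corr = 29.1 g·m⁻²·a⁻¹

zinc: T≤10 °C ⇒ hinge +0.038·(8.8−10) = -0.0456
  sulphur-dioxide contribution → 2.177 μm/a
  chloride contribution → 1.895 μm/a
  total first-year rate 4.073 μm/a
Convert to mass loss: 4.073 μm/a × 7.14 g/cm³ = 29.08 g·m⁻²·a⁻¹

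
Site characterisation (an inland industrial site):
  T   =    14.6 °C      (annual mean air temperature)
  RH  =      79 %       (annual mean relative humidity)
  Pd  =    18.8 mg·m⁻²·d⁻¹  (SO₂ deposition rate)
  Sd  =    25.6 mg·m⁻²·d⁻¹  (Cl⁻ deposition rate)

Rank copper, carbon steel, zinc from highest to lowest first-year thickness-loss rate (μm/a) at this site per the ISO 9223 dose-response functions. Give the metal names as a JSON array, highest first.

copper: T>10 °C ⇒ hinge -0.080·(14.6−10) = -0.3680
  sulphur-dioxide contribution → 0.8317 μm/a
  chloride contribution → 0.8645 μm/a
  ⇒ r_corr(copper) = 1.696 μm/a
carbon steel: T>10 °C ⇒ hinge -0.054·(14.6−10) = -0.2484
  sulphur-dioxide contribution → 30.82 μm/a
  chloride contribution → 18.52 μm/a
  total first-year rate 49.34 μm/a
zinc: f(T) = -0.071·(T−10) [T>10 °C] = -0.3266
  sulphur-dioxide contribution → 1.281 μm/a
  chloride contribution → 0.7231 μm/a
  ⇒ r_corr(zinc) = 2.004 μm/a
Ordering by μm/a: carbon steel (49.3) > zinc (2) > copper (1.7)

["carbon steel", "zinc", "copper"]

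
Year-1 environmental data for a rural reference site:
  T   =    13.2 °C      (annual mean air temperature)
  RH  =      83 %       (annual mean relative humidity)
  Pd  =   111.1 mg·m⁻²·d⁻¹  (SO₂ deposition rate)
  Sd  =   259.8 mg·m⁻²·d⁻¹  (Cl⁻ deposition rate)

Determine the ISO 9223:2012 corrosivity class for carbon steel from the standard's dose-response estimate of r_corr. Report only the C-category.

carbon steel: temperature factor f = -0.054·(3.2) = -0.1728
  SO₂ term: 1.77·111.1^0.52·exp(0.02·83-0.1728) = 90.7
  Cl⁻ term: 0.102·259.8^0.62·exp(0.033·83+0.04·13.2) = 84.05
  r_corr = 90.7 + 84.05 = 174.8 μm/a
Category bounds: 80…200 μm/a bracket r_corr ⇒ C5

C5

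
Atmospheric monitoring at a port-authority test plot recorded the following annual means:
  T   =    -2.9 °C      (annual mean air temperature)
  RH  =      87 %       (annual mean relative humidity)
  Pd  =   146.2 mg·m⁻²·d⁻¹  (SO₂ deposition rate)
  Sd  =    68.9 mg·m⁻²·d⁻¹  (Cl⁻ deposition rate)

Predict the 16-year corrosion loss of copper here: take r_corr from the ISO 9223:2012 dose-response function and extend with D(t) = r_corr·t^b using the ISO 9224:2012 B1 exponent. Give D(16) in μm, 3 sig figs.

copper: T≤10 °C ⇒ hinge +0.126·(-2.9−10) = -1.6254
  sulphur-dioxide contribution → 0.6464 μm/a
  chloride contribution → 0.6391 μm/a
  ⇒ r_corr(copper) = 1.285 μm/a
ISO 9224: D(t) = r_corr · t^b with b = 0.667 (copper, B1)
  D(16) = 1.285 × 16^0.667 = 1.285 × 6.355 = 8.17 μm

D(16) = 8.17 μm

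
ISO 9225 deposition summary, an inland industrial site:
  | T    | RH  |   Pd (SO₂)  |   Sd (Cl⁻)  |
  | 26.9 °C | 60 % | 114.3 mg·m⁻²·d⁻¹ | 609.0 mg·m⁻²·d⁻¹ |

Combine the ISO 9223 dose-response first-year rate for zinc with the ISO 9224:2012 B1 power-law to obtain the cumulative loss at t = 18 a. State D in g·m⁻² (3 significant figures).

D(18) = 842 g·m⁻²

zinc: f(T) = -0.071·(T−10) [T>10 °C] = -1.1999
  SO₂ term: 0.0129·114.3^0.44·exp(0.046·60-1.1999) = 0.4939
  Sd branch = 0.0175·Sd^0.57·e^(0.008·RH+0.085·T) = 10.76 μm/a
  sum: 0.4939 + 10.76 → r_corr = 11.25 μm/a
Power-law: D(18) = r_corr · 18^0.813
  D(18) = 11.25 × 18^0.813 = 11.25 × 10.48 = 118 μm
  Mass loss = 118 μm × 7.14 g/cm³ = 842.3 g·m⁻²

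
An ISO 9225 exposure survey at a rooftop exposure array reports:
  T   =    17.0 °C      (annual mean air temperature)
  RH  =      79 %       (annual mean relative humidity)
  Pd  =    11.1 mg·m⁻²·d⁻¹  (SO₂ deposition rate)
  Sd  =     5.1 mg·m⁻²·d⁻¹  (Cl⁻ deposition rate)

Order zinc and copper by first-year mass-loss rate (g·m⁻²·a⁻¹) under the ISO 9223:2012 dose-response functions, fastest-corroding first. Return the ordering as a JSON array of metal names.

["copper", "zinc"]

zinc: T>10 °C ⇒ hinge -0.071·(17.0−10) = -0.4970
  sulphur-dioxide contribution → 0.8569 μm/a
  chloride contribution → 0.3535 μm/a
  ⇒ r_corr(zinc) = 1.21 μm/a
  mass loss = 1.21 μm/a × 7.14 g/cm³ = 8.642 g·m⁻²·a⁻¹
copper: f(T) = -0.080·(T−10) [T>10 °C] = -0.5600
  sulphur-dioxide contribution → 0.5986 μm/a
  chloride contribution → 0.629 μm/a
  total first-year rate 1.228 μm/a
  mass loss = 1.228 μm/a × 8.96 g/cm³ = 11 g·m⁻²·a⁻¹
Ordering by g·m⁻²·a⁻¹: copper (11) > zinc (8.64)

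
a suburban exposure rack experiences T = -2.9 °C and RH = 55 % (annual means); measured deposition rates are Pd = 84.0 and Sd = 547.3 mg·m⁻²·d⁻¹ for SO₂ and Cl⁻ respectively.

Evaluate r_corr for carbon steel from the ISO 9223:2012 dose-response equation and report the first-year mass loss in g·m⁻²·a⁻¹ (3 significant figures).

carbon steel: f(T) = +0.150·(T−10) [T≤10 °C] = -1.9350
  sulphur-dioxide contribution → 7.691 μm/a
  chloride contribution → 27.81 μm/a
  total first-year rate 35.5 μm/a
Convert to mass loss: 35.5 μm/a × 7.85 g/cm³ = 278.7 g·m⁻²·a⁻¹

r_corr = 279 g·m⁻²·a⁻¹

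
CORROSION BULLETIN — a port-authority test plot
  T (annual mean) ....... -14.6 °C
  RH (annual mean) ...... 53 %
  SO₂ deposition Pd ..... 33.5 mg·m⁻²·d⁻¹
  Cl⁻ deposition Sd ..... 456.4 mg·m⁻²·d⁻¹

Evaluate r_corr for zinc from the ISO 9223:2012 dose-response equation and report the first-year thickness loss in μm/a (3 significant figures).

zinc: f(T) = +0.038·(T−10) [T≤10 °C] = -0.9348
  sulphur-dioxide contribution → 0.2719 μm/a
  chloride contribution → 0.2535 μm/a
  ⇒ r_corr(zinc) = 0.5255 μm/a

r_corr = 0.525 μm/a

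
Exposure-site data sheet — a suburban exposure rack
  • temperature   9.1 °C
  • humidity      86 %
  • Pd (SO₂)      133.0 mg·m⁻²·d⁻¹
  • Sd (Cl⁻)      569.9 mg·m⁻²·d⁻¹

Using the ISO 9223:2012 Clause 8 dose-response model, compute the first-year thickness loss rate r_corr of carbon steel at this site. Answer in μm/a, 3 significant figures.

r_corr = 238 μm/a

carbon steel: T≤10 °C ⇒ hinge +0.150·(9.1−10) = -0.1350
  Pd branch = 1.77·Pd^0.52·e^(0.02·RH+f) = 109.8 μm/a
  Cl⁻ term: 0.102·569.9^0.62·exp(0.033·86+0.04·9.1) = 128.2
  sum: 109.8 + 128.2 → r_corr = 238 μm/a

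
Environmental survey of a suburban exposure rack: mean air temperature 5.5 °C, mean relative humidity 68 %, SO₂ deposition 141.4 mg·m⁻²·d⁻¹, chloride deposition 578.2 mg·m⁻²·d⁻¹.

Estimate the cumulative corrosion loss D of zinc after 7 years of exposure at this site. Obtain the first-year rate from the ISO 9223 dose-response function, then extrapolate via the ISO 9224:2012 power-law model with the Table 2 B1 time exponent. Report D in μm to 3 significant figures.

D(7) = 19.5 μm

zinc: T≤10 °C ⇒ hinge +0.038·(5.5−10) = -0.1710
  sulphur-dioxide contribution → 2.193 μm/a
  chloride contribution → 1.806 μm/a
  total first-year rate 3.999 μm/a
ISO 9224: D(t) = r_corr · t^b with b = 0.813 (zinc, B1)
  D(7) = 3.999 × 7^0.813 = 3.999 × 4.865 = 19.45 μm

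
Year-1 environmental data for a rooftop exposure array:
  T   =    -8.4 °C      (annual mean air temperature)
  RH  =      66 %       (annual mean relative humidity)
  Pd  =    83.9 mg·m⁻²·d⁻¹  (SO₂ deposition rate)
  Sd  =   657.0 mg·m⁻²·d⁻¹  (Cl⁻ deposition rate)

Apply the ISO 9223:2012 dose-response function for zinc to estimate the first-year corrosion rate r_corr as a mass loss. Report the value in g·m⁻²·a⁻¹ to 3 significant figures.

zinc: f(T) = +0.038·(T−10) [T≤10 °C] = -0.6992
  SO₂ term: 0.0129·83.9^0.44·exp(0.046·66-0.6992) = 0.9374
  Cl⁻ term: 0.0175·657.0^0.57·exp(0.008·66+0.085·-8.4) = 0.5865
  r_corr = 0.9374 + 0.5865 = 1.524 μm/a
Convert to mass loss: 1.524 μm/a × 7.14 g/cm³ = 10.88 g·m⁻²·a⁻¹

r_corr = 10.9 g·m⁻²·a⁻¹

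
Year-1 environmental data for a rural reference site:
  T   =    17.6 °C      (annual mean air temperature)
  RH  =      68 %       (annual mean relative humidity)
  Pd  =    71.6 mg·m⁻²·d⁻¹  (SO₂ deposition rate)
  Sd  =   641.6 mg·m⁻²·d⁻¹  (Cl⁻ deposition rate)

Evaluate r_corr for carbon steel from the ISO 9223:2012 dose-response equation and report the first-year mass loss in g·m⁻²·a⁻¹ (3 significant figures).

carbon steel: f(T) = -0.054·(T−10) [T>10 °C] = -0.4104
  SO₂ term: 1.77·71.6^0.52·exp(0.02·68-0.4104) = 42.16
  Sd branch = 0.102·Sd^0.62·e^(0.033·RH+0.04·T) = 107 μm/a
  sum: 42.16 + 107 → r_corr = 149.2 μm/a
Convert to mass loss: 149.2 μm/a × 7.85 g/cm³ = 1171 g·m⁻²·a⁻¹

r_corr = 1.17e+03 g·m⁻²·a⁻¹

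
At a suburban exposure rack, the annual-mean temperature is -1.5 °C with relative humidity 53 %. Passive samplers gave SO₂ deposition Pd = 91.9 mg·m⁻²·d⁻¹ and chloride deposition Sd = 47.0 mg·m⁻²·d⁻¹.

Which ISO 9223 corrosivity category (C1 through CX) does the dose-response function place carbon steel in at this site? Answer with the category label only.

C2

carbon steel: T≤10 °C ⇒ hinge +0.150·(-1.5−10) = -1.7250
  SO₂ term: 1.77·91.9^0.52·exp(0.02·53-1.7250) = 9.552
  Cl⁻ term: 0.102·47.0^0.62·exp(0.033·53+0.04·-1.5) = 6.009
  sum: 9.552 + 6.009 → r_corr = 15.56 μm/a
ISO 9223 Table 2 (carbon steel): 1.3 < 15.6 ≤ 25 μm/a ⇒ C2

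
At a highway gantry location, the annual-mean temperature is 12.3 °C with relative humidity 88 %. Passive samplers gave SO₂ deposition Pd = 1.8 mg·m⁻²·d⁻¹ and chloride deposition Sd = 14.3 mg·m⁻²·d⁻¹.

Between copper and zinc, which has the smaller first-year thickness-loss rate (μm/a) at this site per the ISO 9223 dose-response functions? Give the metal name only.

copper: T>10 °C ⇒ hinge -0.080·(12.3−10) = -0.1840
  Pd branch = 0.0053·Pd^0.26·e^(0.059·RH+f) = 0.9238 μm/a
  Cl⁻ term: 0.01025·14.3^0.27·exp(0.036·88+0.049·12.3) = 0.9126
  r_corr = 0.9238 + 0.9126 = 1.836 μm/a
zinc: T>10 °C ⇒ hinge -0.071·(12.3−10) = -0.1633
  Pd branch = 0.0129·Pd^0.44·e^(0.046·RH+f) = 0.8129 μm/a
  Cl⁻ term: 0.0175·14.3^0.57·exp(0.008·88+0.085·12.3) = 0.4585
  r_corr = 0.8129 + 0.4585 = 1.271 μm/a
Ordering by μm/a: copper (1.84) > zinc (1.27)

zinc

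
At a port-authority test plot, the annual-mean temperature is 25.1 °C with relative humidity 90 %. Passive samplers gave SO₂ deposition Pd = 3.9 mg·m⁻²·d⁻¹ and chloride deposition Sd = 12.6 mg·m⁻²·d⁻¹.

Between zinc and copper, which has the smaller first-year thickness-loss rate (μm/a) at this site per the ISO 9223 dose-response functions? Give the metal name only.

zinc

zinc: temperature factor f = -0.071·(15.1) = -1.0721
  SO₂ term: 0.0129·3.9^0.44·exp(0.046·90-1.0721) = 0.5047
  Sd branch = 0.0175·Sd^0.57·e^(0.008·RH+0.085·T) = 1.287 μm/a
  sum: 0.5047 + 1.287 → r_corr = 1.791 μm/a
copper: temperature factor f = -0.080·(15.1) = -1.2080
  Pd branch = 0.0053·Pd^0.26·e^(0.059·RH+f) = 0.4565 μm/a
  Cl⁻ term: 0.01025·12.6^0.27·exp(0.036·90+0.049·25.1) = 1.775
  r_corr = 0.4565 + 1.775 = 2.231 μm/a
Ordering by μm/a: copper (2.23) > zinc (1.79)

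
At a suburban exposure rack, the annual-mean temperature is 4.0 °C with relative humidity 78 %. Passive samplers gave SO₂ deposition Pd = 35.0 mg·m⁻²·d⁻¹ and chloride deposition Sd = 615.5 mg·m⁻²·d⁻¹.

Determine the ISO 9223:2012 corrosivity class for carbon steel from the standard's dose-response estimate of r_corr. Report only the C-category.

C5

carbon steel: f(T) = +0.150·(T−10) [T≤10 °C] = -0.9000
  Pd branch = 1.77·Pd^0.52·e^(0.02·RH+f) = 21.75 μm/a
  Sd branch = 0.102·Sd^0.62·e^(0.033·RH+0.04·T) = 84.19 μm/a
  r_corr = 21.75 + 84.19 = 105.9 μm/a
Category bounds: 80…200 μm/a bracket r_corr ⇒ C5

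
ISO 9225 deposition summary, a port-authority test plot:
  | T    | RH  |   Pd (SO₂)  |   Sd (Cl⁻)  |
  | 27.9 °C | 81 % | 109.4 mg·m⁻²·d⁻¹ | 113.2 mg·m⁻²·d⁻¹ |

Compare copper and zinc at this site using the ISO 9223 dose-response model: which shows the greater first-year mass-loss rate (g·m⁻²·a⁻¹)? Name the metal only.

copper: temperature factor f = -0.080·(17.9) = -1.4320
  Pd branch = 0.0053·Pd^0.26·e^(0.059·RH+f) = 0.5105 μm/a
  Cl⁻ term: 0.01025·113.2^0.27·exp(0.036·81+0.049·27.9) = 2.663
  sum: 0.5105 + 2.663 → r_corr = 3.174 μm/a
  mass loss = 3.174 μm/a × 8.96 g/cm³ = 28.44 g·m⁻²·a⁻¹
zinc: T>10 °C ⇒ hinge -0.071·(27.9−10) = -1.2709
  SO₂ term: 0.0129·109.4^0.44·exp(0.046·81-1.2709) = 1.186
  Sd branch = 0.0175·Sd^0.57·e^(0.008·RH+0.085·T) = 5.31 μm/a
  sum: 1.186 + 5.31 → r_corr = 6.496 μm/a
  mass loss = 6.496 μm/a × 7.14 g/cm³ = 46.38 g·m⁻²·a⁻¹
Ordering by g·m⁻²·a⁻¹: zinc (46.4) > copper (28.4)

zinc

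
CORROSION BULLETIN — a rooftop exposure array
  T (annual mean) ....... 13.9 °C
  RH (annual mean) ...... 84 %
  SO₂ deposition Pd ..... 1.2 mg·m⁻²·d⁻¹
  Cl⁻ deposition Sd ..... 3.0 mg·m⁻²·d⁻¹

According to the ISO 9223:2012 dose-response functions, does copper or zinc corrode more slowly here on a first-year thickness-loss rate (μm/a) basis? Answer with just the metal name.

zinc

copper: T>10 °C ⇒ hinge -0.080·(13.9−10) = -0.3120
  SO₂ term: 0.0053·1.2^0.26·exp(0.059·84-0.3120) = 0.5777
  Cl⁻ term: 0.01025·3.0^0.27·exp(0.036·84+0.049·13.9) = 0.5606
  sum: 0.5777 + 0.5606 → r_corr = 1.138 μm/a
zinc: temperature factor f = -0.071·(3.9) = -0.2769
  Pd branch = 0.0129·Pd^0.44·e^(0.046·RH+f) = 0.505 μm/a
  Sd branch = 0.0175·Sd^0.57·e^(0.008·RH+0.085·T) = 0.2089 μm/a
  sum: 0.505 + 0.2089 → r_corr = 0.7139 μm/a
Ordering by μm/a: copper (1.14) > zinc (0.714)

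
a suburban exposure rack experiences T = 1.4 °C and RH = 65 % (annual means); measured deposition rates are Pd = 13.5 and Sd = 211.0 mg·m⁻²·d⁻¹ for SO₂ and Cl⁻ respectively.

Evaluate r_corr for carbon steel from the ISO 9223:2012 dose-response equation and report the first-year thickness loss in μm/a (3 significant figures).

r_corr = 32.4 μm/a

carbon steel: T≤10 °C ⇒ hinge +0.150·(1.4−10) = -1.2900
  sulphur-dioxide contribution → 6.92 μm/a
  chloride contribution → 25.44 μm/a
  total first-year rate 32.36 μm/a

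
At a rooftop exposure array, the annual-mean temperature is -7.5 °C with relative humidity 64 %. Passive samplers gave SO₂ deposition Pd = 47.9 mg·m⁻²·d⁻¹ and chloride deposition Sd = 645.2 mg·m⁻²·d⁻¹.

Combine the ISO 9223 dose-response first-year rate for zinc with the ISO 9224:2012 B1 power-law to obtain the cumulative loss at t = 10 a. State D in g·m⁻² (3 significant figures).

zinc: f(T) = +0.038·(T−10) [T≤10 °C] = -0.6650
  SO₂ term: 0.0129·47.9^0.44·exp(0.046·64-0.6650) = 0.6913
  Cl⁻ term: 0.0175·645.2^0.57·exp(0.008·64+0.085·-7.5) = 0.6167
  r_corr = 0.6913 + 0.6167 = 1.308 μm/a
Power-law: D(10) = r_corr · 10^0.813
  D(10) = 1.308 × 10^0.813 = 1.308 × 6.501 = 8.504 μm
  Mass loss = 8.504 μm × 7.14 g/cm³ = 60.72 g·m⁻²

D(10) = 60.7 g·m⁻²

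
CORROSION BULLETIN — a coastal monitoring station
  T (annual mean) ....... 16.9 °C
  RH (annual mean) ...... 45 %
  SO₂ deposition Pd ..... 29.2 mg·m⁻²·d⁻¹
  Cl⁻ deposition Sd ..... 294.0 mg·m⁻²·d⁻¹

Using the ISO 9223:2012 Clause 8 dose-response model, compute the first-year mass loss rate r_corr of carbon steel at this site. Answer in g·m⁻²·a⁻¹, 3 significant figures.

carbon steel: T>10 °C ⇒ hinge -0.054·(16.9−10) = -0.3726
  sulphur-dioxide contribution → 17.34 μm/a
  chloride contribution → 30.03 μm/a
  total first-year rate 47.36 μm/a
Convert to mass loss: 47.36 μm/a × 7.85 g/cm³ = 371.8 g·m⁻²·a⁻¹

r_corr = 372 g·m⁻²·a⁻¹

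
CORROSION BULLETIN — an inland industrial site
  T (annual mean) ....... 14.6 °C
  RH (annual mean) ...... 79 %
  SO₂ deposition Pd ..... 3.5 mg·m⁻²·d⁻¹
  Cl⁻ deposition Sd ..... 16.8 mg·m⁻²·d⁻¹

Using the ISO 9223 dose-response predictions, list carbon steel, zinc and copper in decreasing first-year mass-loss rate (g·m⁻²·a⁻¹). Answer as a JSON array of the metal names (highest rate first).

["carbon steel", "copper", "zinc"]

carbon steel: temperature factor f = -0.054·(4.6) = -0.2484
  Pd branch = 1.77·Pd^0.52·e^(0.02·RH+f) = 12.86 μm/a
  Sd branch = 0.102·Sd^0.62·e^(0.033·RH+0.04·T) = 14.26 μm/a
  sum: 12.86 + 14.26 → r_corr = 27.12 μm/a
  mass loss = 27.12 μm/a × 7.85 g/cm³ = 212.9 g·m⁻²·a⁻¹
zinc: f(T) = -0.071·(T−10) [T>10 °C] = -0.3266
  Pd branch = 0.0129·Pd^0.44·e^(0.046·RH+f) = 0.6115 μm/a
  Cl⁻ term: 0.0175·16.8^0.57·exp(0.008·79+0.085·14.6) = 0.5687
  r_corr = 0.6115 + 0.5687 = 1.18 μm/a
  mass loss = 1.18 μm/a × 7.14 g/cm³ = 8.426 g·m⁻²·a⁻¹
copper: T>10 °C ⇒ hinge -0.080·(14.6−10) = -0.3680
  Pd branch = 0.0053·Pd^0.26·e^(0.059·RH+f) = 0.5372 μm/a
  Cl⁻ term: 0.01025·16.8^0.27·exp(0.036·79+0.049·14.6) = 0.7716
  r_corr = 0.5372 + 0.7716 = 1.309 μm/a
  mass loss = 1.309 μm/a × 8.96 g/cm³ = 11.73 g·m⁻²·a⁻¹
Ordering by g·m⁻²·a⁻¹: carbon steel (213) > copper (11.7) > zinc (8.43)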